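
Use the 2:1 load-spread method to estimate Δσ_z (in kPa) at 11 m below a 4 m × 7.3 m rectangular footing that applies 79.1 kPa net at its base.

Δσ_z ≈ 8.41 kPa

By the 2:1 method the load spreads at 1 horizontal : 2 vertical, so at depth z the loaded area has grown by z in each plan dimension:
Δσ = qBL/((B+z)(L+z)) = 79.1×4×7.3/((4+11)(7.3+11)) = 8.4143 kPa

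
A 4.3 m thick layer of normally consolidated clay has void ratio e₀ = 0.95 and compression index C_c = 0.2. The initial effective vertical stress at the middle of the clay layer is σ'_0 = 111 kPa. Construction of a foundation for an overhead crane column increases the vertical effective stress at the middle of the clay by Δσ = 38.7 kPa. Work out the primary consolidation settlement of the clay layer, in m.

Final effective stress: σ'_f = σ'_0 + Δσ = 111 + 38.7 = 149.7 kPa.
Normally consolidated clay, so the full stress increment lies on the virgin compression line:
S_c = C_c·H/(1+e₀)·log₁₀(σ'_f/σ'_0) = 0.2×4.3/(1+0.95)×log₁₀(149.7/111)
    = 0.44103 × 0.1299 = 0.05729 m

S_c ≈ 0.0573 m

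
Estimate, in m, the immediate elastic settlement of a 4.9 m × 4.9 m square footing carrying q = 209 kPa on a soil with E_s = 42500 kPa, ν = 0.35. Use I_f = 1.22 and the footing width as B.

Immediate (elastic) settlement: S_e = q·B·(1−ν²)/E_s · I_f.
S_e = 209 × 4.9 × (1 − 0.35²) / 42500 × 1.22
    = 209 × 4.9 × 0.8775 / 42500 × 1.22
    = 0.0258 m

S_e ≈ 0.0258 m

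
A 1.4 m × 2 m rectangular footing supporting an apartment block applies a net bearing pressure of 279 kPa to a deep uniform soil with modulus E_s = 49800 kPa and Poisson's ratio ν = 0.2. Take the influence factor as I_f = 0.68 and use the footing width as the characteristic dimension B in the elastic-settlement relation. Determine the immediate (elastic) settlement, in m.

Immediate (elastic) settlement: S_e = q·B·(1−ν²)/E_s · I_f.
S_e = 279 × 1.4 × (1 − 0.2²) / 49800 × 0.68
    = 279 × 1.4 × 0.96 / 49800 × 0.68
    = 0.00512 m

S_e ≈ 0.00512 m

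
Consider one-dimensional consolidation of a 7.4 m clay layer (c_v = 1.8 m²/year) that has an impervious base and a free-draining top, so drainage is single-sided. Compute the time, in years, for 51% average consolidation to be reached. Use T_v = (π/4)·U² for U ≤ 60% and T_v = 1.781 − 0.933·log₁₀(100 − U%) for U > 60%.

t ≈ 6.21 years

Drainage path length: H_d = H = 7.4 m (single drainage).
U ≤ 60%: T_v = (π/4)·U² = (π/4)×0.51² = 0.20428.
t = T_v·H_d²/c_v = 0.20428×7.4²/1.8 = 6.215 years.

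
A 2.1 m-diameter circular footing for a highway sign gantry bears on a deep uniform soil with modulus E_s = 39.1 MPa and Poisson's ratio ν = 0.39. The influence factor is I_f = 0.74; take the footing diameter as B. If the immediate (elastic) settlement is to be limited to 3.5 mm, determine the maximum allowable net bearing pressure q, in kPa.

q ≈ 104 kPa

E_s = 39.1 MPa = 39100 kPa.
S_e = q·B·(1−ν²)/E_s · I_f  ⇒  q = S_e·E_s / (B·(1−ν²)·I_f).
q = 0.0035 × 39100 / (2.1 × 0.8479 × 0.74) = 103.9 kPa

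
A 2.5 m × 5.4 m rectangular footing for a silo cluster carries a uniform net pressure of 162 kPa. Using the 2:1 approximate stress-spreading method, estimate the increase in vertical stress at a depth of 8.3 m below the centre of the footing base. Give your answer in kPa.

Δσ_z ≈ 14.8 kPa

By the 2:1 method the load spreads at 1 horizontal : 2 vertical, so at depth z the loaded area has grown by z in each plan dimension:
Δσ = qBL/((B+z)(L+z)) = 162×2.5×5.4/((2.5+8.3)(5.4+8.3)) = 14.781 kPa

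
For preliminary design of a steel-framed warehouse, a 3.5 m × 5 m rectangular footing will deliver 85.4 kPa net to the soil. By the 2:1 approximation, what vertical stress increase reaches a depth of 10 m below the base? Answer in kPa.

Δσ_z ≈ 7.38 kPa

By the 2:1 method the load spreads at 1 horizontal : 2 vertical, so at depth z the loaded area has grown by z in each plan dimension:
Δσ = qBL/((B+z)(L+z)) = 85.4×3.5×5/((3.5+10)(5+10)) = 7.3802 kPa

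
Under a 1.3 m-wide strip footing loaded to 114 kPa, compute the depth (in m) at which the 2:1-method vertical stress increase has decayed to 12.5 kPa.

z ≈ 10.6 m

2:1 spreading — at depth z the loaded area has grown by z in each plan dimension:
qB/(B+z) = Δσ_z ⇒ z = qB/Δσ_z − B = 114×1.3/12.5 − 1.3 = 10.56 m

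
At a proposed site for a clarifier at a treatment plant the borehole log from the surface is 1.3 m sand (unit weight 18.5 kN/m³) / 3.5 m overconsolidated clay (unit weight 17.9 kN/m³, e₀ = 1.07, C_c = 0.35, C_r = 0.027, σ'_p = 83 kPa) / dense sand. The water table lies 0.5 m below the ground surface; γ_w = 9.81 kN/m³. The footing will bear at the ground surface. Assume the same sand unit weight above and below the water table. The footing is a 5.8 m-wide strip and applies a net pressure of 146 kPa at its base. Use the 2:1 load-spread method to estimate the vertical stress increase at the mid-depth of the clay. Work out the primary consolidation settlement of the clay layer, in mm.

Mid-depth of clay below the ground surface: z = 1.3 + 3.5/2 = 3.05 m.
Total vertical stress at mid-clay: σ_v = 18.5×1.3 + 17.9×1.75 = 55.375 kPa.
Pore pressure: u = 9.81×(3.05 − 0.5) = 25.015 kPa.
Initial effective stress: σ'_0 = σ_v − u = 55.375 − 25.015 = 30.36 kPa.
Stress increase at mid-clay by the 2:1 spreading method:
Δσ = qB/(B+z) = 146×5.8/(5.8+3.05) = 95.684 kPa
Final effective stress: σ'_f = 30.36 + 95.684 = 126.04 kPa.
σ'_f = 126.04 > σ'_p = 83 kPa, so the stress path crosses the preconsolidation pressure — recompression up to σ'_p, then virgin compression beyond:
S_c = H/(1+e₀)·[C_r·log₁₀(σ'_p/σ'_0) + C_c·log₁₀(σ'_f/σ'_p)]
    = 3.5/2.07 × [0.027×log₁₀(83/30.36) + 0.35×log₁₀(126.04/83)]
    = 1.6908 × [0.011793 + 0.063501] = 0.1273 m

S_c ≈ 127 mm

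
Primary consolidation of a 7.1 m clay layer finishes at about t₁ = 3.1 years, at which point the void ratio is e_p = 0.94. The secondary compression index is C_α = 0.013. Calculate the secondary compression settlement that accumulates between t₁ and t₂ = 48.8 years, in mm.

Secondary compression: S_s = C_α·H/(1+e_p)·log₁₀(t₂/t₁)
S_s = 0.013×7.1/(1+0.94)×log₁₀(48.8/3.1)
    = 0.04758 × 1.197 = 0.05695 m

S_s ≈ 57 mm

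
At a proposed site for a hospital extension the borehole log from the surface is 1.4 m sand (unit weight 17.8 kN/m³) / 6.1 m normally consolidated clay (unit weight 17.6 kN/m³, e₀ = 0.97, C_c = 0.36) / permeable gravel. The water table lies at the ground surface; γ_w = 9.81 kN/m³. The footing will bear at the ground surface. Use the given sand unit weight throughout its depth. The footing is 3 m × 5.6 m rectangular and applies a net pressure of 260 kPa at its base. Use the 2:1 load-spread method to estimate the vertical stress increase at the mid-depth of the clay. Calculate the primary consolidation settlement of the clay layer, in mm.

S_c ≈ 475 mm

Mid-depth of clay below the ground surface: z = 1.4 + 6.1/2 = 4.45 m.
Total vertical stress at mid-clay: σ_v = 17.8×1.4 + 17.6×3.05 = 78.6 kPa.
Pore pressure: u = 9.81×(4.45 − 0) = 43.655 kPa.
Initial effective stress: σ'_0 = σ_v − u = 78.6 − 43.655 = 34.945 kPa.
Stress increase at mid-clay by the 2:1 spreading method:
Δσ = qBL/((B+z)(L+z)) = 260×3×5.6/((3+4.45)(5.6+4.45)) = 58.339 kPa
Final effective stress: σ'_f = σ'_0 + Δσ = 34.945 + 58.339 = 93.284 kPa.
Normally consolidated clay, so the full stress increment lies on the virgin compression line:
S_c = C_c·H/(1+e₀)·log₁₀(σ'_f/σ'_0) = 0.36×6.1/(1+0.97)×log₁₀(93.284/34.945)
    = 1.1147 × 0.42642 = 0.4753 m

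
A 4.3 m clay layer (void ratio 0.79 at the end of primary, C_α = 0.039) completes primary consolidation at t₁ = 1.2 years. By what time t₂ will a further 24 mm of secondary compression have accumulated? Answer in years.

t₂ ≈ 2.16 years

S_s = C_α·H/(1+e_p)·log₁₀(t₂/t₁) ⇒ log₁₀(t₂/t₁) = S_s·(1+e_p)/(C_α·H).
log₁₀(t₂/t₁) = 0.024 × (1+0.79) / (0.039×4.3) = 0.2562
t₂ = t₁ × 10^0.2562 = 1.2 × 1.804 = 2.164 years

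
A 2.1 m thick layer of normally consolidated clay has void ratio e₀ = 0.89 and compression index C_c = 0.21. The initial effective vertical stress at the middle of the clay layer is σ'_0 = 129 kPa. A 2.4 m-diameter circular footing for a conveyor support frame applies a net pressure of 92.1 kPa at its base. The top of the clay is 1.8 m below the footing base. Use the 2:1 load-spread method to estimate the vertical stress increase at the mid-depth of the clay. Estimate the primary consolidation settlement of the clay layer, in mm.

S_c ≈ 14.1 mm

Mid-depth of clay below the footing base: z = 1.8 + 2.1/2 = 2.85 m.
Stress increase at mid-clay by the 2:1 spreading method:
Δσ ≈ qD²/(D+z)² = 92.1×2.4²/(2.4+2.85)² = 19.247 kPa
Final effective stress: σ'_f = σ'_0 + Δσ = 129 + 19.247 = 148.25 kPa.
Normally consolidated clay, so the full stress increment lies on the virgin compression line:
S_c = C_c·H/(1+e₀)·log₁₀(σ'_f/σ'_0) = 0.21×2.1/(1+0.89)×log₁₀(148.25/129)
    = 0.23333 × 0.060405 = 0.01409 m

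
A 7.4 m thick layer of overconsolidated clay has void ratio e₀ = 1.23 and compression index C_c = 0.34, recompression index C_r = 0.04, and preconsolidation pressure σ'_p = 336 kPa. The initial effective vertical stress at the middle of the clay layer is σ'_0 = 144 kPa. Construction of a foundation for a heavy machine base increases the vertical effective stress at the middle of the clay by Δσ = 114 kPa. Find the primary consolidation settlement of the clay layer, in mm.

Final effective stress: σ'_f = 144 + 114 = 258 kPa.
σ'_f = 258 ≤ σ'_p = 336 kPa, so the clay remains overconsolidated and only the recompression index applies:
S_c = C_r·H/(1+e₀)·log₁₀(σ'_f/σ'_0) = 0.04×7.4/2.23×log₁₀(258/144)
    = 0.13274 × 0.25326 = 0.03362 m

S_c ≈ 33.6 mm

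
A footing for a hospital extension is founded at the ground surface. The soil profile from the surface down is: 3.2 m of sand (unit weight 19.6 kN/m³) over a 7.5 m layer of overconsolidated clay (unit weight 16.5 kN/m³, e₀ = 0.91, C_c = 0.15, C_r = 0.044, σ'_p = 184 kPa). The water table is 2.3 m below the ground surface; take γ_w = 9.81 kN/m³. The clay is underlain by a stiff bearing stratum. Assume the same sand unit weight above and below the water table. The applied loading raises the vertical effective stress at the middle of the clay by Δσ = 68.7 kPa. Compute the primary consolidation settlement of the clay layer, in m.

Mid-depth of clay below the ground surface: z = 3.2 + 7.5/2 = 6.95 m.
Total vertical stress at mid-clay: σ_v = 19.6×3.2 + 16.5×3.75 = 124.59 kPa.
Pore pressure: u = 9.81×(6.95 − 2.3) = 45.617 kPa.
Initial effective stress: σ'_0 = σ_v − u = 124.59 − 45.617 = 78.973 kPa.
Final effective stress: σ'_f = 78.973 + 68.7 = 147.67 kPa.
σ'_f = 147.67 ≤ σ'_p = 184 kPa, so the clay remains overconsolidated and only the recompression index applies:
S_c = C_r·H/(1+e₀)·log₁₀(σ'_f/σ'_0) = 0.044×7.5/1.91×log₁₀(147.67/78.973)
    = 0.17277 × 0.27181 = 0.04696 m

S_c ≈ 0.047 m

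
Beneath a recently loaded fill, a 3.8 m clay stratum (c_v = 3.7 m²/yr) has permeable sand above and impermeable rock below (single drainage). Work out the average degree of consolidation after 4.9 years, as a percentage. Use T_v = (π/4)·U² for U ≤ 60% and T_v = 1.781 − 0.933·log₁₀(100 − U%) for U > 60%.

Drainage path length: H_d = H = 3.8 m (single drainage).
T_v = c_v·t/H_d² = 3.7×4.9/3.8² = 1.2555.
T_v = 1.2555 corresponds to the U > 60% branch:
U = 1 − 10^((1.781 − T_v)/0.933)/100 = 0.9634

U ≈ 96.3 %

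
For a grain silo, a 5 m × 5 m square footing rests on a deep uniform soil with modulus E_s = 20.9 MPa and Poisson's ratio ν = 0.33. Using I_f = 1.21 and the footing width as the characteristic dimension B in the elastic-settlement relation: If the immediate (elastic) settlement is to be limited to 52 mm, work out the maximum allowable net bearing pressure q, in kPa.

q ≈ 202 kPa

E_s = 20.9 MPa = 20900 kPa.
S_e = q·B·(1−ν²)/E_s · I_f  ⇒  q = S_e·E_s / (B·(1−ν²)·I_f).
q = 0.052 × 20900 / (5 × 0.8911 × 1.21) = 201.6 kPa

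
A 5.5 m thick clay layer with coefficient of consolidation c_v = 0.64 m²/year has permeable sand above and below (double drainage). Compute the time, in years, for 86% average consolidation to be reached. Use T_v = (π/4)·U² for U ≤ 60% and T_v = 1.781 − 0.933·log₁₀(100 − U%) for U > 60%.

Drainage path length: H_d = H/2 = 2.75 m (double drainage).
U > 60%: T_v = 1.781 − 0.933·log₁₀(100 − 86) = 0.71166.
t = T_v·H_d²/c_v = 0.71166×2.75²/0.64 = 8.409 years.

t ≈ 8.41 years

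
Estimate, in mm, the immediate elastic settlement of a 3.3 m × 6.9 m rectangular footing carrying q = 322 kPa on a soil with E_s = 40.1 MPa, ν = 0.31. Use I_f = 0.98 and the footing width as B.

S_e ≈ 23.5 mm

Immediate (elastic) settlement: S_e = q·B·(1−ν²)/E_s · I_f.
E_s = 40.1 MPa = 40100 kPa.
S_e = 322 × 3.3 × (1 − 0.31²) / 40100 × 0.98
    = 322 × 3.3 × 0.9039 / 40100 × 0.98
    = 0.02347 m = 23.47 mm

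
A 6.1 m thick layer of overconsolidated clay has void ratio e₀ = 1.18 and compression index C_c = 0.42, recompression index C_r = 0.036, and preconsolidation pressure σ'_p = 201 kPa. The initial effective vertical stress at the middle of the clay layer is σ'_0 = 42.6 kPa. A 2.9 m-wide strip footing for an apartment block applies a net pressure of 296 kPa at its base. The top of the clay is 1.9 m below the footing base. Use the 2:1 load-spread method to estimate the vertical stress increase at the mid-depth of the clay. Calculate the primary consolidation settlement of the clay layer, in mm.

Mid-depth of clay below the footing base: z = 1.9 + 6.1/2 = 4.95 m.
Stress increase at mid-clay by the 2:1 spreading method:
Δσ = qB/(B+z) = 296×2.9/(2.9+4.95) = 109.35 kPa
Final effective stress: σ'_f = 42.6 + 109.35 = 151.95 kPa.
σ'_f = 151.95 ≤ σ'_p = 201 kPa, so the clay remains overconsolidated and only the recompression index applies:
S_c = C_r·H/(1+e₀)·log₁₀(σ'_f/σ'_0) = 0.036×6.1/2.18×log₁₀(151.95/42.6)
    = 0.10074 × 0.55229 = 0.05564 m

S_c ≈ 55.6 mm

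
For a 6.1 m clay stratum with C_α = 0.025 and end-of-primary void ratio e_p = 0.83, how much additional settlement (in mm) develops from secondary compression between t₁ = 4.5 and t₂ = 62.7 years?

Secondary compression: S_s = C_α·H/(1+e_p)·log₁₀(t₂/t₁)
S_s = 0.025×6.1/(1+0.83)×log₁₀(62.7/4.5)
    = 0.08333 × 1.144 = 0.09534 m

S_s ≈ 95.3 mm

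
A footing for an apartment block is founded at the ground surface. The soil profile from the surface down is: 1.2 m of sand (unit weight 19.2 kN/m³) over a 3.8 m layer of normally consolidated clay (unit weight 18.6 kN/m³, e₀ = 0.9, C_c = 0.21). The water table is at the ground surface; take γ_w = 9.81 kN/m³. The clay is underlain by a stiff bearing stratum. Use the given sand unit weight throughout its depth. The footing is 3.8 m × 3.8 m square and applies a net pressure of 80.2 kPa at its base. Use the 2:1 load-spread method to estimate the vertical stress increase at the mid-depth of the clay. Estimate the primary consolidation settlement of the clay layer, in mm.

Mid-depth of clay below the ground surface: z = 1.2 + 3.8/2 = 3.1 m.
Total vertical stress at mid-clay: σ_v = 19.2×1.2 + 18.6×1.9 = 58.38 kPa.
Pore pressure: u = 9.81×(3.1 − 0) = 30.411 kPa.
Initial effective stress: σ'_0 = σ_v − u = 58.38 − 30.411 = 27.969 kPa.
Stress increase at mid-clay by the 2:1 spreading method:
Δσ = qBL/((B+z)(L+z)) = 80.2×3.8×3.8/((3.8+3.1)(3.8+3.1)) = 24.324 kPa
Final effective stress: σ'_f = σ'_0 + Δσ = 27.969 + 24.324 = 52.293 kPa.
Normally consolidated clay, so the full stress increment lies on the virgin compression line:
S_c = C_c·H/(1+e₀)·log₁₀(σ'_f/σ'_0) = 0.21×3.8/(1+0.9)×log₁₀(52.293/27.969)
    = 0.42 × 0.27177 = 0.1141 m

S_c ≈ 114 mm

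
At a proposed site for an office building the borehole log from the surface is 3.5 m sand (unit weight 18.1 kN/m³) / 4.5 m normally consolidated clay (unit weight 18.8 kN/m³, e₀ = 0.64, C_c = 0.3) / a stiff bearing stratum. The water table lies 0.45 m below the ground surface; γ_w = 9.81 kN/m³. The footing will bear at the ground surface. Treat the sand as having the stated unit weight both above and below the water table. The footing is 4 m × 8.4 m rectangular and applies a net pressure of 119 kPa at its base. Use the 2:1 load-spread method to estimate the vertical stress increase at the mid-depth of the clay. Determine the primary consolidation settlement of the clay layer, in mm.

S_c ≈ 154 mm

Mid-depth of clay below the ground surface: z = 3.5 + 4.5/2 = 5.75 m.
Total vertical stress at mid-clay: σ_v = 18.1×3.5 + 18.8×2.25 = 105.65 kPa.
Pore pressure: u = 9.81×(5.75 − 0.45) = 51.993 kPa.
Initial effective stress: σ'_0 = σ_v − u = 105.65 − 51.993 = 53.657 kPa.
Stress increase at mid-clay by the 2:1 spreading method:
Δσ = qBL/((B+z)(L+z)) = 119×4×8.4/((4+5.75)(8.4+5.75)) = 28.982 kPa
Final effective stress: σ'_f = σ'_0 + Δσ = 53.657 + 28.982 = 82.639 kPa.
Normally consolidated clay, so the full stress increment lies on the virgin compression line:
S_c = C_c·H/(1+e₀)·log₁₀(σ'_f/σ'_0) = 0.3×4.5/(1+0.64)×log₁₀(82.639/53.657)
    = 0.82317 × 0.18756 = 0.1544 m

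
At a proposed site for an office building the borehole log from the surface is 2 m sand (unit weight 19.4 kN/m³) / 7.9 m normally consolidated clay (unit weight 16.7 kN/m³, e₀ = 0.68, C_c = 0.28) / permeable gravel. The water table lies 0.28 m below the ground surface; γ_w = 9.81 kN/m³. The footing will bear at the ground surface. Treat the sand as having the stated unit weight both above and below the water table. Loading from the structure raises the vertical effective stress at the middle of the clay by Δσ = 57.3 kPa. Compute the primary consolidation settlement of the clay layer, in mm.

Mid-depth of clay below the ground surface: z = 2 + 7.9/2 = 5.95 m.
Total vertical stress at mid-clay: σ_v = 19.4×2 + 16.7×3.95 = 104.77 kPa.
Pore pressure: u = 9.81×(5.95 − 0.28) = 55.623 kPa.
Initial effective stress: σ'_0 = σ_v − u = 104.77 − 55.623 = 49.147 kPa.
Final effective stress: σ'_f = σ'_0 + Δσ = 49.147 + 57.3 = 106.45 kPa.
Normally consolidated clay, so the full stress increment lies on the virgin compression line:
S_c = C_c·H/(1+e₀)·log₁₀(σ'_f/σ'_0) = 0.28×7.9/(1+0.68)×log₁₀(106.45/49.147)
    = 1.3167 × 0.33565 = 0.442 m

S_c ≈ 442 mm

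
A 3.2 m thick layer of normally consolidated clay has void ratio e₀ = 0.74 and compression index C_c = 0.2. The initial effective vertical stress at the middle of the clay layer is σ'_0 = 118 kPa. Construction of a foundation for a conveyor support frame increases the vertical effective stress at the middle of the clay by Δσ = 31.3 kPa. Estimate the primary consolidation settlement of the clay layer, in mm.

Final effective stress: σ'_f = σ'_0 + Δσ = 118 + 31.3 = 149.3 kPa.
Normally consolidated clay, so the full stress increment lies on the virgin compression line:
S_c = C_c·H/(1+e₀)·log₁₀(σ'_f/σ'_0) = 0.2×3.2/(1+0.74)×log₁₀(149.3/118)
    = 0.36782 × 0.10218 = 0.03758 m

S_c ≈ 37.6 mm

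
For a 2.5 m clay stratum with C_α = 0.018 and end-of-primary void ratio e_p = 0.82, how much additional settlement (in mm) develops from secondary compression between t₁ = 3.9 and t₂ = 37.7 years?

Secondary compression: S_s = C_α·H/(1+e_p)·log₁₀(t₂/t₁)
S_s = 0.018×2.5/(1+0.82)×log₁₀(37.7/3.9)
    = 0.02473 × 0.9853 = 0.02436 m

S_s ≈ 24.4 mm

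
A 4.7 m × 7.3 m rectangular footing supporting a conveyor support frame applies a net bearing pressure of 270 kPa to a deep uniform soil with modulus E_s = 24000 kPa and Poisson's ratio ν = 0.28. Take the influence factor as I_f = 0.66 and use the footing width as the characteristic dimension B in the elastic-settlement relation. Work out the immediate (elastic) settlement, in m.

S_e ≈ 0.0322 m

Immediate (elastic) settlement: S_e = q·B·(1−ν²)/E_s · I_f.
S_e = 270 × 4.7 × (1 − 0.28²) / 24000 × 0.66
    = 270 × 4.7 × 0.9216 / 24000 × 0.66
    = 0.03216 m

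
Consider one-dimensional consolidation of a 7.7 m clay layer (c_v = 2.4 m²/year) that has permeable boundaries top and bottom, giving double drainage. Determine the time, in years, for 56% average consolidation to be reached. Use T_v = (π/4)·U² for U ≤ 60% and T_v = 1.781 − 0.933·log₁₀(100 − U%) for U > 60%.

t ≈ 1.52 years

Drainage path length: H_d = H/2 = 3.85 m (double drainage).
U ≤ 60%: T_v = (π/4)·U² = (π/4)×0.56² = 0.2463.
t = T_v·H_d²/c_v = 0.2463×3.85²/2.4 = 1.521 years.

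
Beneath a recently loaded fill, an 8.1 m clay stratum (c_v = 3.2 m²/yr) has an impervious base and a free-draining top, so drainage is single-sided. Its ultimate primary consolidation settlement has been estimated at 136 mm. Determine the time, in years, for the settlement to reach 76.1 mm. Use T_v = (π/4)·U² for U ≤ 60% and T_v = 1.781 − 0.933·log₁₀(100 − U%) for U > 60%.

t ≈ 5.04 years

Drainage path length: H_d = H = 8.1 m (single drainage).
U = S(t)/S_ult = 76.1/136 = 0.5596.
U ≤ 60%: T_v = (π/4)·U² = (π/4)×0.55956² = 0.24591.
t = T_v·H_d²/c_v = 0.24591×8.1²/3.2 = 5.042 years.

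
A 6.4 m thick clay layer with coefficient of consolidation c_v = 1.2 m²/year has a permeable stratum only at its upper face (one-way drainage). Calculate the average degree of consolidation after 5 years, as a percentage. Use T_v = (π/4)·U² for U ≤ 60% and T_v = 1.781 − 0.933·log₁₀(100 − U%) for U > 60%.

U ≈ 43.2 %

Drainage path length: H_d = H = 6.4 m (single drainage).
T_v = c_v·t/H_d² = 1.2×5/6.4² = 0.14648.
T_v = 0.14648 corresponds to the U ≤ 60% branch:
U = √(4T_v/π) = 0.4319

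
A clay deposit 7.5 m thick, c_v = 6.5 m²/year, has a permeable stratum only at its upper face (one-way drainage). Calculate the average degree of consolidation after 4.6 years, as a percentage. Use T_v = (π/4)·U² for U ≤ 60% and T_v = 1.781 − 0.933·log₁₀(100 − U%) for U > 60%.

U ≈ 78.2 %

Drainage path length: H_d = H = 7.5 m (single drainage).
T_v = c_v·t/H_d² = 6.5×4.6/7.5² = 0.53156.
T_v = 0.53156 corresponds to the U > 60% branch:
U = 1 − 10^((1.781 − T_v)/0.933)/100 = 0.7816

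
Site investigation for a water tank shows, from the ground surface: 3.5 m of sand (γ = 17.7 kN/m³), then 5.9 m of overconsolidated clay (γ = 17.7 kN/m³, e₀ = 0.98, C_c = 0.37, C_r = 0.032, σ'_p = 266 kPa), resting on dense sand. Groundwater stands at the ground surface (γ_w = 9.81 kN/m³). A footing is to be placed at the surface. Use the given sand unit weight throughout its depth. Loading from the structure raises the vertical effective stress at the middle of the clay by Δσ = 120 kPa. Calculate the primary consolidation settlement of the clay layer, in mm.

Mid-depth of clay below the ground surface: z = 3.5 + 5.9/2 = 6.45 m.
Total vertical stress at mid-clay: σ_v = 17.7×3.5 + 17.7×2.95 = 114.16 kPa.
Pore pressure: u = 9.81×(6.45 − 0) = 63.275 kPa.
Initial effective stress: σ'_0 = σ_v − u = 114.16 − 63.275 = 50.885 kPa.
Final effective stress: σ'_f = 50.885 + 120 = 170.88 kPa.
σ'_f = 170.88 ≤ σ'_p = 266 kPa, so the clay remains overconsolidated and only the recompression index applies:
S_c = C_r·H/(1+e₀)·log₁₀(σ'_f/σ'_0) = 0.032×5.9/1.98×log₁₀(170.88/50.885)
    = 0.095354 × 0.5261 = 0.05017 m

S_c ≈ 50.2 mm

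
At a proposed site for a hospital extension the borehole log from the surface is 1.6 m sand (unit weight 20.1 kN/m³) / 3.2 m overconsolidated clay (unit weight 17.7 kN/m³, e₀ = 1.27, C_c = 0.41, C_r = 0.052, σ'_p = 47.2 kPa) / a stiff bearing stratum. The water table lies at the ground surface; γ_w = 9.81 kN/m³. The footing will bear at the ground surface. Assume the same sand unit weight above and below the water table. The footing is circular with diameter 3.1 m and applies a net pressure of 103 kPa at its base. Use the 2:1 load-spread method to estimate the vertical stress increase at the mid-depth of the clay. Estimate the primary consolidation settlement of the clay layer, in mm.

Mid-depth of clay below the ground surface: z = 1.6 + 3.2/2 = 3.2 m.
Total vertical stress at mid-clay: σ_v = 20.1×1.6 + 17.7×1.6 = 60.48 kPa.
Pore pressure: u = 9.81×(3.2 − 0) = 31.392 kPa.
Initial effective stress: σ'_0 = σ_v − u = 60.48 − 31.392 = 29.088 kPa.
Stress increase at mid-clay by the 2:1 spreading method:
Δσ ≈ qD²/(D+z)² = 103×3.1²/(3.1+3.2)² = 24.939 kPa
Final effective stress: σ'_f = 29.088 + 24.939 = 54.027 kPa.
σ'_f = 54.027 > σ'_p = 47.2 kPa, so the stress path crosses the preconsolidation pressure — recompression up to σ'_p, then virgin compression beyond:
S_c = H/(1+e₀)·[C_r·log₁₀(σ'_p/σ'_0) + C_c·log₁₀(σ'_f/σ'_p)]
    = 3.2/2.27 × [0.052×log₁₀(47.2/29.088) + 0.41×log₁₀(54.027/47.2)]
    = 1.4097 × [0.010932 + 0.024054] = 0.04932 m

S_c ≈ 49.3 mm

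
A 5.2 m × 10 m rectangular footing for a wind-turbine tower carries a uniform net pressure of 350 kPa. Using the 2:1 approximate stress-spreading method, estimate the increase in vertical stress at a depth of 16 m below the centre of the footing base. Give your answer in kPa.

By the 2:1 method the load spreads at 1 horizontal : 2 vertical, so at depth z the loaded area has grown by z in each plan dimension:
Δσ = qBL/((B+z)(L+z)) = 350×5.2×10/((5.2+16)(10+16)) = 33.019 kPa

Δσ_z ≈ 33 kPa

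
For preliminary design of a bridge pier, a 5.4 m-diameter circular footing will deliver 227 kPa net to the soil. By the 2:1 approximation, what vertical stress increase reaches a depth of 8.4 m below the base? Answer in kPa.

Δσ_z ≈ 34.8 kPa

By the 2:1 method the load spreads at 1 horizontal : 2 vertical, so at depth z the loaded area has grown by z in each plan dimension:
Δσ ≈ qD²/(D+z)² = 227×5.4²/(5.4+8.4)² = 34.758 kPa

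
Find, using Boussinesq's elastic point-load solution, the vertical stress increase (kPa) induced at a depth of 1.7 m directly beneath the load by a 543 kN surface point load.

Boussinesq vertical stress below a point load on an elastic half-space:
Δσ_z = 3P/(2πz²) · [1 + (r/z)²]^(−5/2)
r/z = 0/1.7 = 0; [1+(r/z)²]^(−5/2) = 1.
Δσ_z = 3×543/(2π×1.7²) × 1 = 89.711 × 1 = 89.71 kPa

Δσ_z ≈ 89.7 kPa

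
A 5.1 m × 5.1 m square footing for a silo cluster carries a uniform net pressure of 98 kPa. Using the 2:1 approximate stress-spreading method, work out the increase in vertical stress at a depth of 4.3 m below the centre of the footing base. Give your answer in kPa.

Δσ_z ≈ 28.8 kPa

By the 2:1 method the load spreads at 1 horizontal : 2 vertical, so at depth z the loaded area has grown by z in each plan dimension:
Δσ = qBL/((B+z)(L+z)) = 98×5.1×5.1/((5.1+4.3)(5.1+4.3)) = 28.848 kPa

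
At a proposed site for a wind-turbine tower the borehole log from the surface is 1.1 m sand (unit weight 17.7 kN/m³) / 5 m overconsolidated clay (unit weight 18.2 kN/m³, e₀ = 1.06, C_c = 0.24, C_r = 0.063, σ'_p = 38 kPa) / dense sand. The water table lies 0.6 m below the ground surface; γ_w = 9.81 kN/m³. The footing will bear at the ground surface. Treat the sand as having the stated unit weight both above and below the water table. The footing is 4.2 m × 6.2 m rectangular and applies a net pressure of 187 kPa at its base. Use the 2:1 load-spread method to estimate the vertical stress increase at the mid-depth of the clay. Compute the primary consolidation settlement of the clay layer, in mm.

Mid-depth of clay below the ground surface: z = 1.1 + 5/2 = 3.6 m.
Total vertical stress at mid-clay: σ_v = 17.7×1.1 + 18.2×2.5 = 64.97 kPa.
Pore pressure: u = 9.81×(3.6 − 0.6) = 29.43 kPa.
Initial effective stress: σ'_0 = σ_v − u = 64.97 − 29.43 = 35.54 kPa.
Stress increase at mid-clay by the 2:1 spreading method:
Δσ = qBL/((B+z)(L+z)) = 187×4.2×6.2/((4.2+3.6)(6.2+3.6)) = 63.703 kPa
Final effective stress: σ'_f = 35.54 + 63.703 = 99.243 kPa.
σ'_f = 99.243 > σ'_p = 38 kPa, so the stress path crosses the preconsolidation pressure — recompression up to σ'_p, then virgin compression beyond:
S_c = H/(1+e₀)·[C_r·log₁₀(σ'_p/σ'_0) + C_c·log₁₀(σ'_f/σ'_p)]
    = 5/2.06 × [0.063×log₁₀(38/35.54) + 0.24×log₁₀(99.243/38)]
    = 2.4272 × [0.0018312 + 0.10006] = 0.2473 m

S_c ≈ 247 mm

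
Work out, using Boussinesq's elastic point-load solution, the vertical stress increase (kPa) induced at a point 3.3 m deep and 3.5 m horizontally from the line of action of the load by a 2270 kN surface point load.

Boussinesq vertical stress below a point load on an elastic half-space:
Δσ_z = 3P/(2πz²) · [1 + (r/z)²]^(−5/2)
r/z = 3.5/3.3 = 1.0606; [1+(r/z)²]^(−5/2) = 0.15194.
Δσ_z = 3×2270/(2π×3.3²) × 0.15194 = 99.527 × 0.15194 = 15.12 kPa

Δσ_z ≈ 15.1 kPa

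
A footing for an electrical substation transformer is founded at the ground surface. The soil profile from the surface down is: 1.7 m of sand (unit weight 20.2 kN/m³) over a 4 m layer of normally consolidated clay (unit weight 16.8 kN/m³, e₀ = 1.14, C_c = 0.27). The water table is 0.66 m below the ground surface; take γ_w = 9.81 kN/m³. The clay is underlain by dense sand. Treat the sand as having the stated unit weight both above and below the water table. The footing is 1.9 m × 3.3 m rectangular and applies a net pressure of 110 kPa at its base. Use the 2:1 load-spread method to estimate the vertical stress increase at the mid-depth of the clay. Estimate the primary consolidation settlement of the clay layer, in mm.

Mid-depth of clay below the ground surface: z = 1.7 + 4/2 = 3.7 m.
Total vertical stress at mid-clay: σ_v = 20.2×1.7 + 16.8×2 = 67.94 kPa.
Pore pressure: u = 9.81×(3.7 − 0.66) = 29.822 kPa.
Initial effective stress: σ'_0 = σ_v − u = 67.94 − 29.822 = 38.118 kPa.
Stress increase at mid-clay by the 2:1 spreading method:
Δσ = qBL/((B+z)(L+z)) = 110×1.9×3.3/((1.9+3.7)(3.3+3.7)) = 17.594 kPa
Final effective stress: σ'_f = σ'_0 + Δσ = 38.118 + 17.594 = 55.712 kPa.
Normally consolidated clay, so the full stress increment lies on the virgin compression line:
S_c = C_c·H/(1+e₀)·log₁₀(σ'_f/σ'_0) = 0.27×4/(1+1.14)×log₁₀(55.712/38.118)
    = 0.50467 × 0.16482 = 0.08318 m

S_c ≈ 83.2 mm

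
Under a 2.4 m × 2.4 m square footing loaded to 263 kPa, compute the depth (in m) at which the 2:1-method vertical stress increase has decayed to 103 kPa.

2:1 spreading — at depth z the loaded area has grown by z in each plan dimension:
qB²/(B+z)² = Δσ_z ⇒ z = B(√(q/Δσ_z) − 1) = 2.4×(√(263/103) − 1) = 1.435 m

z ≈ 1.44 m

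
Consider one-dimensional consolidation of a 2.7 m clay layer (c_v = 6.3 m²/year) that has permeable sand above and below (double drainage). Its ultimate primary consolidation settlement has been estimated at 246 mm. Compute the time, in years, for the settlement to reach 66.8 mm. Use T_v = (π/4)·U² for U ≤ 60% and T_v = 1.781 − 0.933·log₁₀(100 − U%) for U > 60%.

t ≈ 0.0168 years

Drainage path length: H_d = H/2 = 1.35 m (double drainage).
U = S(t)/S_ult = 66.8/246 = 0.2715.
U ≤ 60%: T_v = (π/4)·U² = (π/4)×0.27154² = 0.057913.
t = T_v·H_d²/c_v = 0.057913×1.35²/6.3 = 0.01675 years.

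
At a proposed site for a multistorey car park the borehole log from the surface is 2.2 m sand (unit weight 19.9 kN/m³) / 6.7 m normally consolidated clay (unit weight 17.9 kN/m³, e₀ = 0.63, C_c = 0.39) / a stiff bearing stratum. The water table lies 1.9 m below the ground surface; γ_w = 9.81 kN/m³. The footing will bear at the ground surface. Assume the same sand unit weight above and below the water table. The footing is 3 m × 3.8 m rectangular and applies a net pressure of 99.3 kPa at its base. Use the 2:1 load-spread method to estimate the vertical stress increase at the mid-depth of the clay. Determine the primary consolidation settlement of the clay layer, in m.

Mid-depth of clay below the ground surface: z = 2.2 + 6.7/2 = 5.55 m.
Total vertical stress at mid-clay: σ_v = 19.9×2.2 + 17.9×3.35 = 103.75 kPa.
Pore pressure: u = 9.81×(5.55 − 1.9) = 35.806 kPa.
Initial effective stress: σ'_0 = σ_v − u = 103.75 − 35.806 = 67.944 kPa.
Stress increase at mid-clay by the 2:1 spreading method:
Δσ = qBL/((B+z)(L+z)) = 99.3×3×3.8/((3+5.55)(3.8+5.55)) = 14.16 kPa
Final effective stress: σ'_f = σ'_0 + Δσ = 67.944 + 14.16 = 82.104 kPa.
Normally consolidated clay, so the full stress increment lies on the virgin compression line:
S_c = C_c·H/(1+e₀)·log₁₀(σ'_f/σ'_0) = 0.39×6.7/(1+0.63)×log₁₀(82.104/67.944)
    = 1.6031 × 0.082213 = 0.1318 m

S_c ≈ 0.132 m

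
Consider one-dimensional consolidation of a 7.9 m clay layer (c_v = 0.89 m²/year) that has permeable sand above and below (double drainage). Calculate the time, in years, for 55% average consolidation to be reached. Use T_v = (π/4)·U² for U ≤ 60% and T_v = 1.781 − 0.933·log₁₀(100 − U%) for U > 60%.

Drainage path length: H_d = H/2 = 3.95 m (double drainage).
U ≤ 60%: T_v = (π/4)·U² = (π/4)×0.55² = 0.23758.
t = T_v·H_d²/c_v = 0.23758×3.95²/0.89 = 4.165 years.

t ≈ 4.16 years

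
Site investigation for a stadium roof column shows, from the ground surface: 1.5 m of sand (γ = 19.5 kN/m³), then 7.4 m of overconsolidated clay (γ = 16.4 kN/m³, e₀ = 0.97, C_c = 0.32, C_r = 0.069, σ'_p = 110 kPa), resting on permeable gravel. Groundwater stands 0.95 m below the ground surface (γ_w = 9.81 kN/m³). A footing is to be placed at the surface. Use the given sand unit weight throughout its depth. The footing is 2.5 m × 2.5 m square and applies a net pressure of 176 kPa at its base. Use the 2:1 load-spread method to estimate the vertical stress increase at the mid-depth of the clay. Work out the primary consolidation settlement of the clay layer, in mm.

S_c ≈ 36.6 mm

Mid-depth of clay below the ground surface: z = 1.5 + 7.4/2 = 5.2 m.
Total vertical stress at mid-clay: σ_v = 19.5×1.5 + 16.4×3.7 = 89.93 kPa.
Pore pressure: u = 9.81×(5.2 − 0.95) = 41.693 kPa.
Initial effective stress: σ'_0 = σ_v − u = 89.93 − 41.693 = 48.237 kPa.
Stress increase at mid-clay by the 2:1 spreading method:
Δσ = qBL/((B+z)(L+z)) = 176×2.5×2.5/((2.5+5.2)(2.5+5.2)) = 18.553 kPa
Final effective stress: σ'_f = 48.237 + 18.553 = 66.79 kPa.
σ'_f = 66.79 ≤ σ'_p = 110 kPa, so the clay remains overconsolidated and only the recompression index applies:
S_c = C_r·H/(1+e₀)·log₁₀(σ'_f/σ'_0) = 0.069×7.4/1.97×log₁₀(66.79/48.237)
    = 0.25918 × 0.14133 = 0.03663 m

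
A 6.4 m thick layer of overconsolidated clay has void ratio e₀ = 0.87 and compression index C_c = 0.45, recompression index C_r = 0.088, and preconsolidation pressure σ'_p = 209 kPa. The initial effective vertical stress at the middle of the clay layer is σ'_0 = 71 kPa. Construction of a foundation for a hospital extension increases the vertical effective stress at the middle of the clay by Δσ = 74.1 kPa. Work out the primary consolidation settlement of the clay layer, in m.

Final effective stress: σ'_f = 71 + 74.1 = 145.1 kPa.
σ'_f = 145.1 ≤ σ'_p = 209 kPa, so the clay remains overconsolidated and only the recompression index applies:
S_c = C_r·H/(1+e₀)·log₁₀(σ'_f/σ'_0) = 0.088×6.4/1.87×log₁₀(145.1/71)
    = 0.30118 × 0.31041 = 0.09349 m

S_c ≈ 0.0935 m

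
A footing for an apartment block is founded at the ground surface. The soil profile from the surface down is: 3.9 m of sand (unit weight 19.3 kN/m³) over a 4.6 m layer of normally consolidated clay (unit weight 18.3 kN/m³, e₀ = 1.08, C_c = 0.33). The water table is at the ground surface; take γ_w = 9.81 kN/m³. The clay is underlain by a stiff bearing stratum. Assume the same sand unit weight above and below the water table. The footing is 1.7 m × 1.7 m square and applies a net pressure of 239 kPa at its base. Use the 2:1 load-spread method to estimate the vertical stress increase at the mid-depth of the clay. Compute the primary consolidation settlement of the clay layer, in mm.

S_c ≈ 56.7 mm

Mid-depth of clay below the ground surface: z = 3.9 + 4.6/2 = 6.2 m.
Total vertical stress at mid-clay: σ_v = 19.3×3.9 + 18.3×2.3 = 117.36 kPa.
Pore pressure: u = 9.81×(6.2 − 0) = 60.822 kPa.
Initial effective stress: σ'_0 = σ_v − u = 117.36 − 60.822 = 56.538 kPa.
Stress increase at mid-clay by the 2:1 spreading method:
Δσ = qBL/((B+z)(L+z)) = 239×1.7×1.7/((1.7+6.2)(1.7+6.2)) = 11.067 kPa
Final effective stress: σ'_f = σ'_0 + Δσ = 56.538 + 11.067 = 67.605 kPa.
Normally consolidated clay, so the full stress increment lies on the virgin compression line:
S_c = C_c·H/(1+e₀)·log₁₀(σ'_f/σ'_0) = 0.33×4.6/(1+1.08)×log₁₀(67.605/56.538)
    = 0.72981 × 0.077638 = 0.05666 m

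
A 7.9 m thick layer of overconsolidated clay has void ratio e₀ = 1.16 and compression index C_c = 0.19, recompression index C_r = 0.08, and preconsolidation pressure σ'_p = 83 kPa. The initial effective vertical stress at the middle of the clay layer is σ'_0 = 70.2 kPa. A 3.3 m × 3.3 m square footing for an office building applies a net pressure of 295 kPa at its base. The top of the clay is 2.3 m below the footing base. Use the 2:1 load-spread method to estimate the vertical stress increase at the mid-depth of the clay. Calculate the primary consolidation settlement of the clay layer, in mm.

S_c ≈ 93.4 mm

Mid-depth of clay below the footing base: z = 2.3 + 7.9/2 = 6.25 m.
Stress increase at mid-clay by the 2:1 spreading method:
Δσ = qBL/((B+z)(L+z)) = 295×3.3×3.3/((3.3+6.25)(3.3+6.25)) = 35.224 kPa
Final effective stress: σ'_f = 70.2 + 35.224 = 105.42 kPa.
σ'_f = 105.42 > σ'_p = 83 kPa, so the stress path crosses the preconsolidation pressure — recompression up to σ'_p, then virgin compression beyond:
S_c = H/(1+e₀)·[C_r·log₁₀(σ'_p/σ'_0) + C_c·log₁₀(σ'_f/σ'_p)]
    = 7.9/2.16 × [0.08×log₁₀(83/70.2) + 0.19×log₁₀(105.42/83)]
    = 3.6574 × [0.0058193 + 0.019731] = 0.09345 m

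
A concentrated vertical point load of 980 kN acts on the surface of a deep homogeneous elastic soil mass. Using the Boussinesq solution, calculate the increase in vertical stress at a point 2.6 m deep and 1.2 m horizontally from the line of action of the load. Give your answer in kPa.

Δσ_z ≈ 42.7 kPa

Boussinesq vertical stress below a point load on an elastic half-space:
Δσ_z = 3P/(2πz²) · [1 + (r/z)²]^(−5/2)
r/z = 1.2/2.6 = 0.46154; [1+(r/z)²]^(−5/2) = 0.61707.
Δσ_z = 3×980/(2π×2.6²) × 0.61707 = 69.218 × 0.61707 = 42.71 kPa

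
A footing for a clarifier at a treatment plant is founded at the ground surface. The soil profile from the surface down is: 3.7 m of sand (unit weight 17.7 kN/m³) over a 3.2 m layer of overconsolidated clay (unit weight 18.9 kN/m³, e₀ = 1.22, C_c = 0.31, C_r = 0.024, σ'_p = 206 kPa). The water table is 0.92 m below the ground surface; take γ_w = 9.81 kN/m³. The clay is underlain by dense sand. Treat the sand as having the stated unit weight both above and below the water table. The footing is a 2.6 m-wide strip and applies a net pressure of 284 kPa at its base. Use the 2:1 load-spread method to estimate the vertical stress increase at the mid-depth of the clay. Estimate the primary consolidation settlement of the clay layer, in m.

Mid-depth of clay below the ground surface: z = 3.7 + 3.2/2 = 5.3 m.
Total vertical stress at mid-clay: σ_v = 17.7×3.7 + 18.9×1.6 = 95.73 kPa.
Pore pressure: u = 9.81×(5.3 − 0.92) = 42.968 kPa.
Initial effective stress: σ'_0 = σ_v − u = 95.73 − 42.968 = 52.762 kPa.
Stress increase at mid-clay by the 2:1 spreading method:
Δσ = qB/(B+z) = 284×2.6/(2.6+5.3) = 93.468 kPa
Final effective stress: σ'_f = 52.762 + 93.468 = 146.23 kPa.
σ'_f = 146.23 ≤ σ'_p = 206 kPa, so the clay remains overconsolidated and only the recompression index applies:
S_c = C_r·H/(1+e₀)·log₁₀(σ'_f/σ'_0) = 0.024×3.2/2.22×log₁₀(146.23/52.762)
    = 0.034594 × 0.44272 = 0.01532 m

S_c ≈ 0.0153 m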